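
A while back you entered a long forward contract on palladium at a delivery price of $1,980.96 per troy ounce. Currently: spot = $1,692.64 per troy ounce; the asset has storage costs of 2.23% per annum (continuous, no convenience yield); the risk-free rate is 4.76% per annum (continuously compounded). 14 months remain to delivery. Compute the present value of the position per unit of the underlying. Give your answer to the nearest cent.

-$136.69 per troy ounce

Current fair forward for the remaining 14 months: F = S·e^((r + u)·T), (r + u) = 0.0476 + 0.0223 = 0.0699
F = 1692.64 · e^(0.0699 × 14/12) = 1692.64 × 1.08496746 = 1836.4593
Value of long forward = (F − K)·e^(−rT) = (1836.4593 − 1980.96) · e^(−0.0476·14/12)
= -144.5007 × 0.94598049 = -136.69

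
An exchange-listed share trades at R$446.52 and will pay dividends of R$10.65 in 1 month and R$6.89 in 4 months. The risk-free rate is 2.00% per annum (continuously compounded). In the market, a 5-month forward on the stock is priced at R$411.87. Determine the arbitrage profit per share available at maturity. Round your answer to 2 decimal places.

R$20.76 per share

PV(dividends) I = 10.65·e^(−0.0200·1/12) + 6.89·e^(−0.0200·4/12) = 17.4765
Fair forward F* = (S − I)·e^(rT) = (446.52 − 17.4765)·e^0.008333 = 429.0435 × 1.008368 = 432.6337
Market R$411.87 < fair 432.6337: forward underpriced → reverse cash-and-carry (short the stock, invest proceeds at r, pay the dividends, go long the forward).
Profit at T = |F_mkt − F*| = |411.87 − 432.6337| = R$20.76 per share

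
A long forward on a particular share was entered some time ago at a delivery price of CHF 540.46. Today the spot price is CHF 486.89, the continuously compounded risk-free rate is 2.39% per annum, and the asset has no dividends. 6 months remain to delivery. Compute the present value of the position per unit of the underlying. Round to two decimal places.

Current fair forward for the remaining 6 months: F = S·e^(r·T), r = 0.0239
F = 486.89 · e^(0.0239 × 6/12) = 486.89 × 1.012022 = 492.7434
Value of long forward = (F − K)·e^(−rT) = (492.7434 − 540.46) · e^(−0.0239·6/12)
= -47.7166 × 0.988121 = -47.15

-CHF 47.15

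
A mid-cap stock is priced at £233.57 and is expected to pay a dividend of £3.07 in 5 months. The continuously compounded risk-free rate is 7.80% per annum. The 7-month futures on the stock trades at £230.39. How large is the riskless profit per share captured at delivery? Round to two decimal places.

PV(dividends) I = 3.07·e^(−0.0780·5/12) = 2.9718
Fair futures F* = (S − I)·e^(rT) = (233.57 − 2.9718)·e^0.045500 = 230.5982 × 1.046551 = 241.3328
Market £230.39 < fair 241.3328: forward underpriced → reverse cash-and-carry (short the stock, invest proceeds at r, pay the dividends, go long the forward).
Profit at T = |F_mkt − F*| = |230.39 − 241.3328| = £10.94 per share

£10.94 per share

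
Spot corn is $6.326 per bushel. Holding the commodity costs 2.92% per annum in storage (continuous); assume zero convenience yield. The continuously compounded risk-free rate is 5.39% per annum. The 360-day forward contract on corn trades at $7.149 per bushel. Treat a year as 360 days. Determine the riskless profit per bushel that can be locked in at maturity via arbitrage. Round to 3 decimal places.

$0.275 per bushel

Fair forward: F* = S·e^(carry·T), with carry = (r + u) = 0.0539 + 0.0292 = 0.0831
F* = 6.326 · e^(0.0831 × 360/360) = 6.326 · e^0.083100 = 6.326 × 1.086650 = $6.8741
Market $7.149 > fair $6.8741: forward overpriced → cash-and-carry (buy spot, short the forward).
At maturity, profit = |F_mkt − F*| = |7.149 − 6.8741| = $0.275 per bushel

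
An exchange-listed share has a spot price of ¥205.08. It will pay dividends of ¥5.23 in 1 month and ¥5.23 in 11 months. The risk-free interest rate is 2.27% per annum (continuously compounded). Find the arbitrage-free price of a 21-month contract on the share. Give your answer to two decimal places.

¥202.63

PV(dividends) I = 5.23·e^(−0.0227·1/12) + 5.23·e^(−0.0227·11/12)
I = 5.2201 + 5.1223 = 10.3424
F = (S − I)·e^(rT) = (205.08 − 10.3424) · e^(0.0227·21/12)
= 194.7376 · e^0.039725 = 194.7376 × 1.040525 = ¥202.63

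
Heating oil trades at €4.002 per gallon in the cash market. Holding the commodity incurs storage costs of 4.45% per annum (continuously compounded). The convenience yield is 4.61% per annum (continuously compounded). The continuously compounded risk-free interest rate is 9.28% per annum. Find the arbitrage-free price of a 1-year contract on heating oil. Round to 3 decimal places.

€4.384 per gallon

Net carry = r + u − y = 0.0928 + 0.0445 − 0.0461 = 0.0912
F = S·e^((r+u−y)T) = 4.002 · e^(0.0912 × 1) = 4.002 · e^0.091200
= 4.002 × 1.095488 = €4.384 per gallon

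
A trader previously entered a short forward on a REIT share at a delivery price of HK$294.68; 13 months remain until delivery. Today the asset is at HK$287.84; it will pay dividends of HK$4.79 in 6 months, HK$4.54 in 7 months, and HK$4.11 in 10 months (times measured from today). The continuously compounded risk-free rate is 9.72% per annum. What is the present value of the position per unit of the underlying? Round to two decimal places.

PV(remaining dividends) I = 4.79·e^(−0.0972·6/12) + 4.54·e^(−0.0972·7/12) + 4.11·e^(−0.0972·10/12) = 12.6427
Current forward F = (S − I)·e^(rT) = (287.84 − 12.6427)·e^(0.0972·13/12) = 275.1973 × 1.111044 = 305.7563
Value (long) = (F − K)·e^(−rT) = (305.7563 − 294.68) × 0.900054 = 9.9693
Short position value = −(long value) = -HK$9.97

-HK$9.97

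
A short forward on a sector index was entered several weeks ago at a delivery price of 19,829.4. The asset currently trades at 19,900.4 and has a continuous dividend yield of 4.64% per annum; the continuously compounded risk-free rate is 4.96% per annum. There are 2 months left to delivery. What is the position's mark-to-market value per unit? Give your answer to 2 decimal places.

Current fair forward for the remaining 2 months: F = S·e^((r − q)·T), (r − q) = 0.0496 − 0.0464 = 0.0032
F = 19900.4 · e^(0.0032 × 2/12) = 19900.4 × 1.00053348 = 19911.0165
Value of long forward = (F − K)·e^(−rT) = (19911.0165 − 19829.4) · e^(−0.0496·2/12)
= 81.6165 × 0.99176741 = 80.94
Short position value = −(long value) = -80.94

-80.94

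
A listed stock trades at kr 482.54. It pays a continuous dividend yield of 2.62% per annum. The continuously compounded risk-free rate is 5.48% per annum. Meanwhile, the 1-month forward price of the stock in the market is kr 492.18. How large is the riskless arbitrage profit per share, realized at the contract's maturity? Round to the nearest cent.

Fair forward: F* = S·e^(carry·T), with carry = (r − q) = 0.0548 − 0.0262 = 0.0286
F* = 482.54 · e^(0.0286 × 1/12) = 482.54 · e^0.002383 = 482.54 × 1.002386 = kr 483.6913
Market kr 492.18 > fair kr 483.6913: forward overpriced → cash-and-carry (buy spot, short the forward).
At maturity, profit = |F_mkt − F*| = |492.18 − 483.6913| = kr 8.49 per share

kr 8.49 per share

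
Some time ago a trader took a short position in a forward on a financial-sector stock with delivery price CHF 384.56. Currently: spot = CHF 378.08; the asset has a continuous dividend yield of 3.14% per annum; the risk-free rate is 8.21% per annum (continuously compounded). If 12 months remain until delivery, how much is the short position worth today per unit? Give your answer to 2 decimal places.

Current fair forward for the remaining 12 months: F = S·e^((r − q)·T), (r − q) = 0.0821 − 0.0314 = 0.0507
F = 378.08 · e^(0.0507 × 12/12) = 378.08 × 1.052007 = 397.7428
Value of long forward = (F − K)·e^(−rT) = (397.7428 − 384.56) · e^(−0.0821·12/12)
= 13.1828 × 0.921180 = 12.14
Short position value = −(long value) = -CHF 12.14

-CHF 12.14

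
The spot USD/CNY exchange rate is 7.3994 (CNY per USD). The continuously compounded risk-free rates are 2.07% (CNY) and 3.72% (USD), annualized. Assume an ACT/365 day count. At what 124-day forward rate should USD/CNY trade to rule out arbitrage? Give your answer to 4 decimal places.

7.3580

F = S·e^((r_CNY − r_USD)T) = 7.3994 · e^((0.0207 − 0.0372) × 124/365)
= 7.3994 · e^-0.005605 = 7.3994 × 0.994411
F = 7.3580 CNY per USD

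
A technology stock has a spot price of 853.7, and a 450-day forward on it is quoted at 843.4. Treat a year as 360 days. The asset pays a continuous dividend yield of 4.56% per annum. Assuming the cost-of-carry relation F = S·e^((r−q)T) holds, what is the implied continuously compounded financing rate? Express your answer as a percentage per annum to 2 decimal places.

3.59%

From F = S·e^((r−q)T): (r − q) = ln(F/S)/T
ln(843.4/853.7) = ln(0.987935) = -0.012138
(r − q) = -0.012138 / (450/360) = -0.009710
r = ln(F/S)/T + q = -0.009710 + 0.0456 = 0.035890
r = 3.59%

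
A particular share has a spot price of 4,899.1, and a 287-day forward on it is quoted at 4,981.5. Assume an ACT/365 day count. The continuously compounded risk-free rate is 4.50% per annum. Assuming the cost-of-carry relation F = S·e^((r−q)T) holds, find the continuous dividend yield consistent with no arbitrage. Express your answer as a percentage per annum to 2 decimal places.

2.38%

From F = S·e^((r−q)T): (r − q) = ln(F/S)/T
ln(4981.5/4899.1) = ln(1.016819) = 0.016679
(r − q) = 0.016679 / (287/365) = 0.021212
q = r − ln(F/S)/T = 0.0450 − 0.021212 = 0.023788
q = 2.38%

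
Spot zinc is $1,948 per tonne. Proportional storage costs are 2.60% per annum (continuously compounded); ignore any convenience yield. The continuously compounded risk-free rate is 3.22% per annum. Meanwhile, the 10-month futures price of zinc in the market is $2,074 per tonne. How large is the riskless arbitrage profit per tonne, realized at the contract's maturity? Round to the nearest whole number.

Fair futures: F* = S·e^(carry·T), with carry = (r + u) = 0.0322 + 0.0260 = 0.0582
F* = 1948 · e^(0.0582 × 10/12) = 1948 · e^0.048500 = 1948 × 1.049695 = $2044.8059
Market $2074 > fair $2044.8059: forward overpriced → cash-and-carry (buy spot, short the forward).
At maturity, profit = |F_mkt − F*| = |2074 − 2044.8059| = $29 per tonne

$29 per tonne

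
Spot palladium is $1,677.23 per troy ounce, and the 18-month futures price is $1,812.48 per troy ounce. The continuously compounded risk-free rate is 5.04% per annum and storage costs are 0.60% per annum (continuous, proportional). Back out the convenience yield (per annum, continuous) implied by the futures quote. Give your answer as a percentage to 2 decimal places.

0.47%

F = S·e^((r+u−y)T) ⇒ (r+u−y) = ln(F/S)/T
ln(1812.48/1677.23) = 0.077552; /T ⇒ 0.051701
y = r + u − ln(F/S)/T = 0.0504 + 0.0060 − 0.051701 = 0.004699
y = 0.47%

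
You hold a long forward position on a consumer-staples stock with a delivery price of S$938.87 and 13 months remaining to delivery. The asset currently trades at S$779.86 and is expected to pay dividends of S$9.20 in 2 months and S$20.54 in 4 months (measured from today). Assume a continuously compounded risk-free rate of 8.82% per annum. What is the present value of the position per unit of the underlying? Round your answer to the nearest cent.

PV(remaining dividends) I = 9.20·e^(−0.0882·2/12) + 20.54·e^(−0.0882·4/12) = 29.0107
Current forward F = (S − I)·e^(rT) = (779.86 − 29.0107)·e^(0.0882·13/12) = 750.8493 × 1.100264 = 826.1325
Value (long) = (F − K)·e^(−rT) = (826.1325 − 938.87) × 0.908873 = -102.4641
Value = -S$102.46

-S$102.46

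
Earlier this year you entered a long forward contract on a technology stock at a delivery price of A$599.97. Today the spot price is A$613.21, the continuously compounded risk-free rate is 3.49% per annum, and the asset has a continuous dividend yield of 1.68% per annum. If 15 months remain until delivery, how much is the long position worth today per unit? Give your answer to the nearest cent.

A$26.11

Current fair forward for the remaining 15 months: F = S·e^((r − q)·T), (r − q) = 0.0349 − 0.0168 = 0.0181
F = 613.21 · e^(0.0181 × 15/12) = 613.21 × 1.022883 = 627.2421
Value of long forward = (F − K)·e^(−rT) = (627.2421 − 599.97) · e^(−0.0349·15/12)
= 27.2721 × 0.957313 = 26.11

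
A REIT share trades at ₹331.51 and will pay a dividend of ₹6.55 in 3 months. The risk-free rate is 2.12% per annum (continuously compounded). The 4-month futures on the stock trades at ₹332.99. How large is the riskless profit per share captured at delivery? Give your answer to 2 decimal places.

₹5.69 per share

PV(dividends) I = 6.55·e^(−0.0212·3/12) = 6.5154
Fair futures F* = (S − I)·e^(rT) = (331.51 − 6.5154)·e^0.007067 = 324.9946 × 1.007092 = 327.2995
Market ₹332.99 > fair 327.2995: forward overpriced → cash-and-carry (borrow at r, buy the stock and collect the dividends, short the forward).
Profit at T = |F_mkt − F*| = |332.99 − 327.2995| = ₹5.69 per share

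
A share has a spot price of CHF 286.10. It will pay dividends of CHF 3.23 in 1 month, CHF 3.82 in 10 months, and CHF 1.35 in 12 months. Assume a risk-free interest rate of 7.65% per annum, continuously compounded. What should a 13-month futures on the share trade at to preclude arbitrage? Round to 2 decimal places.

PV(dividends) I = 3.23·e^(−0.0765·1/12) + 3.82·e^(−0.0765·10/12) + 1.35·e^(−0.0765·12/12)
I = 3.2095 + 3.5841 + 1.2506 = 8.0442
F = (S − I)·e^(rT) = (286.10 − 8.0442) · e^(0.0765·13/12)
= 278.0558 · e^0.082875 = 278.0558 × 1.086406 = CHF 302.08

CHF 302.08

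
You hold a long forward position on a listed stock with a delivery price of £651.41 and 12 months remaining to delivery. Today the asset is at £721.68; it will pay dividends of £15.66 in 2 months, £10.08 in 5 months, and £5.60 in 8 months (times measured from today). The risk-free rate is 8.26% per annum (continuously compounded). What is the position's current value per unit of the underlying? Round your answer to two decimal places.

PV(remaining dividends) I = 15.66·e^(−0.0826·2/12) + 10.08·e^(−0.0826·5/12) + 5.60·e^(−0.0826·8/12) = 30.4848
Current forward F = (S − I)·e^(rT) = (721.68 − 30.4848)·e^(0.0826·12/12) = 691.1952 × 1.086107 = 750.7119
Value (long) = (F − K)·e^(−rT) = (750.7119 − 651.41) × 0.920719 = 91.4291
Value = £91.43

£91.43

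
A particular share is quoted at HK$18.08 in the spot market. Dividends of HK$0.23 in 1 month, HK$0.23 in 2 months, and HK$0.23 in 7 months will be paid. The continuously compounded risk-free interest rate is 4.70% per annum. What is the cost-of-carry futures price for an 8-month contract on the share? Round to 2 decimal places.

PV(dividends) I = 0.23·e^(−0.0470·1/12) + 0.23·e^(−0.0470·2/12) + 0.23·e^(−0.0470·7/12)
I = 0.2291 + 0.2282 + 0.2238 = 0.6811
F = (S − I)·e^(rT) = (18.08 − 0.6811) · e^(0.0470·8/12)
= 17.3989 · e^0.031333 = 17.3989 × 1.031829 = HK$17.95

HK$17.95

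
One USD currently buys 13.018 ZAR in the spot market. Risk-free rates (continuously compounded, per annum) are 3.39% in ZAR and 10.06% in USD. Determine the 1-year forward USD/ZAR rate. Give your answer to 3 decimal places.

12.178

F = S·e^((r_ZAR − r_USD)T) = 13.018 · e^((0.0339 − 0.1006) × 1)
= 13.018 · e^-0.066700 = 13.018 × 0.935476
F = 12.178 ZAR per USD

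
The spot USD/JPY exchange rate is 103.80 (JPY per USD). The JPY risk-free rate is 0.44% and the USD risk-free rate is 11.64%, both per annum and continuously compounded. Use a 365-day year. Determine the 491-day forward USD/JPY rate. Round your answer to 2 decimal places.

F = S·e^((r_JPY − r_USD)T) = 103.80 · e^((0.0044 − 0.1164) × 491/365)
= 103.80 · e^-0.150663 = 103.80 × 0.860138
F = 89.28 JPY per USD

89.28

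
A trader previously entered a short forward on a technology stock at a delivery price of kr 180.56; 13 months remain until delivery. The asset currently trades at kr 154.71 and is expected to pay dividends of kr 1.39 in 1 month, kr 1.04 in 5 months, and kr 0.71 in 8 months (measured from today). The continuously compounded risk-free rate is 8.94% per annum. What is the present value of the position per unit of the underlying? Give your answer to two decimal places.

kr 12.23

PV(remaining dividends) I = 1.39·e^(−0.0894·1/12) + 1.04·e^(−0.0894·5/12) + 0.71·e^(−0.0894·8/12) = 3.0506
Current forward F = (S − I)·e^(rT) = (154.71 − 3.0506)·e^(0.0894·13/12) = 151.6594 × 1.101695 = 167.0824
Value (long) = (F − K)·e^(−rT) = (167.0824 − 180.56) × 0.907692 = -12.2335
Short position value = −(long value) = kr 12.23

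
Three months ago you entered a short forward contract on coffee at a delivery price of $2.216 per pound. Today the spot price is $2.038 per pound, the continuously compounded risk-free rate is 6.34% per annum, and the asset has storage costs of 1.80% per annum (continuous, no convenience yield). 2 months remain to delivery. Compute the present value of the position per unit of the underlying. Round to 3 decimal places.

Current fair forward for the remaining 2 months: F = S·e^((r + u)·T), (r + u) = 0.0634 + 0.0180 = 0.0814
F = 2.038 · e^(0.0814 × 2/12) = 2.038 × 1.013659 = 2.0658
Value of long forward = (F − K)·e^(−rT) = (2.0658 − 2.216) · e^(−0.0634·2/12)
= -0.1502 × 0.989489 = -0.149
Short position value = −(long value) = $0.149

$0.149 per pound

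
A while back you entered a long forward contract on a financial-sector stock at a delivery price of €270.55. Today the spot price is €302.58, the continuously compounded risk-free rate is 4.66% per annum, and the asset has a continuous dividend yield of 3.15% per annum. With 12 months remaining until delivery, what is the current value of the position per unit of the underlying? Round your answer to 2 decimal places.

€34.97

Current fair forward for the remaining 12 months: F = S·e^((r − q)·T), (r − q) = 0.0466 − 0.0315 = 0.0151
F = 302.58 · e^(0.0151 × 12/12) = 302.58 × 1.015215 = 307.1838
Value of long forward = (F − K)·e^(−rT) = (307.1838 − 270.55) · e^(−0.0466·12/12)
= 36.6338 × 0.954469 = 34.97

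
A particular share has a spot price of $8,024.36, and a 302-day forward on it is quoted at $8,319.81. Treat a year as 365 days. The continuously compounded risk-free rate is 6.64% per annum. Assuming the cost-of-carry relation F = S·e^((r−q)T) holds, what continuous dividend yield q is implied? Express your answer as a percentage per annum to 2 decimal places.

2.27%

From F = S·e^((r−q)T): (r − q) = ln(F/S)/T
ln(8319.81/8024.36) = ln(1.036819) = 0.036157
(r − q) = 0.036157 / (302/365) = 0.043700
q = r − ln(F/S)/T = 0.0664 − 0.043700 = 0.022700
q = 2.27%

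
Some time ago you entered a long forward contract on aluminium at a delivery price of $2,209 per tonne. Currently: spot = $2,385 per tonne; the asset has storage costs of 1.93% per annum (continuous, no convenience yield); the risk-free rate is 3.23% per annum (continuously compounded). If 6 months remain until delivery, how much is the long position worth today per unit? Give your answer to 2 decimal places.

Current fair forward for the remaining 6 months: F = S·e^((r + u)·T), (r + u) = 0.0323 + 0.0193 = 0.0516
F = 2385 · e^(0.0516 × 6/12) = 2385 × 1.02613570 = 2447.3336
Value of long forward = (F − K)·e^(−rT) = (2447.3336 − 2209) · e^(−0.0323·6/12)
= 238.3336 × 0.98397971 = 234.52

$234.52 per tonne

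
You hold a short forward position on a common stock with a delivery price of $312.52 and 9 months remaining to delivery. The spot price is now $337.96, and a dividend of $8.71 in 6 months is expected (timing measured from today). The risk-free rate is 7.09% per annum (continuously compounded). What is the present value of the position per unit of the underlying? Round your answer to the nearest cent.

PV(remaining dividends) I = 8.71·e^(−0.0709·6/12) = 8.4066
Current forward F = (S − I)·e^(rT) = (337.96 − 8.4066)·e^(0.0709·9/12) = 329.5534 × 1.054614 = 347.5516
Value (long) = (F − K)·e^(−rT) = (347.5516 − 312.52) × 0.948214 = 33.2175
Short position value = −(long value) = -$33.22

-$33.22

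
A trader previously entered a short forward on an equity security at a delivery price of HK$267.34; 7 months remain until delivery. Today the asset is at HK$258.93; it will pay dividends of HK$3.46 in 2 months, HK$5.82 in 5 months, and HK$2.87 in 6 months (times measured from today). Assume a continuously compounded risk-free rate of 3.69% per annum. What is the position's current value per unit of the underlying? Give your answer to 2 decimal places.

HK$14.70

PV(remaining dividends) I = 3.46·e^(−0.0369·2/12) + 5.82·e^(−0.0369·5/12) + 2.87·e^(−0.0369·6/12) = 11.9875
Current forward F = (S − I)·e^(rT) = (258.93 − 11.9875)·e^(0.0369·7/12) = 246.9425 × 1.021758 = 252.3155
Value (long) = (F − K)·e^(−rT) = (252.3155 − 267.34) × 0.978705 = -14.7046
Short position value = −(long value) = HK$14.70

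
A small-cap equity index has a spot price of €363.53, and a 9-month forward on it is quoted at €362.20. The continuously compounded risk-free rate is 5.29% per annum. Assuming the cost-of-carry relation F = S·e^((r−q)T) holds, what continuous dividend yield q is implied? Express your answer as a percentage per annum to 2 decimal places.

From F = S·e^((r−q)T): (r − q) = ln(F/S)/T
ln(362.20/363.53) = ln(0.996341) = -0.003666
(r − q) = -0.003666 / (9/12) = -0.004888
q = r − ln(F/S)/T = 0.0529 + 0.004888 = 0.057788
q = 5.78%

5.78%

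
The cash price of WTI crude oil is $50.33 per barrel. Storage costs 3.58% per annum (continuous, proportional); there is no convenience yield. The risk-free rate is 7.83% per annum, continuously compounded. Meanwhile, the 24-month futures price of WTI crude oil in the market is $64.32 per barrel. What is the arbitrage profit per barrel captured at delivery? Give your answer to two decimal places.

$1.09 per barrel

Fair futures: F* = S·e^(carry·T), with carry = (r + u) = 0.0783 + 0.0358 = 0.1141
F* = 50.33 · e^(0.1141 × 24/12) = 50.33 · e^0.228200 = 50.33 × 1.256337 = $63.2314
Market $64.32 > fair $63.2314: forward overpriced → cash-and-carry (buy spot, short the forward).
At maturity, profit = |F_mkt − F*| = |64.32 − 63.2314| = $1.09 per barrel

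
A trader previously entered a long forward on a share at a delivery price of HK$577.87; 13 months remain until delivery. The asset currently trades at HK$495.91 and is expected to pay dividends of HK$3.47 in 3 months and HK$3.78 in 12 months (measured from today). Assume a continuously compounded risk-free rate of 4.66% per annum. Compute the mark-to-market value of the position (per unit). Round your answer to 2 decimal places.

-HK$60.55

PV(remaining dividends) I = 3.47·e^(−0.0466·3/12) + 3.78·e^(−0.0466·12/12) = 7.0377
Current forward F = (S − I)·e^(rT) = (495.91 − 7.0377)·e^(0.0466·13/12) = 488.8723 × 1.051779 = 514.1856
Value (long) = (F − K)·e^(−rT) = (514.1856 − 577.87) × 0.950770 = -60.5492
Value = -HK$60.55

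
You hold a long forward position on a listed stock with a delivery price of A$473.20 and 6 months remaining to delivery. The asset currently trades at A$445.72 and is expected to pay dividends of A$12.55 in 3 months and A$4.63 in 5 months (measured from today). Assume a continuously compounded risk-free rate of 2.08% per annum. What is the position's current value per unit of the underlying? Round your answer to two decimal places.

-A$39.66

PV(remaining dividends) I = 12.55·e^(−0.0208·3/12) + 4.63·e^(−0.0208·5/12) = 17.0750
Current forward F = (S − I)·e^(rT) = (445.72 − 17.0750)·e^(0.0208·6/12) = 428.6450 × 1.010454 = 433.1261
Value (long) = (F − K)·e^(−rT) = (433.1261 − 473.20) × 0.989654 = -39.6593
Value = -A$39.66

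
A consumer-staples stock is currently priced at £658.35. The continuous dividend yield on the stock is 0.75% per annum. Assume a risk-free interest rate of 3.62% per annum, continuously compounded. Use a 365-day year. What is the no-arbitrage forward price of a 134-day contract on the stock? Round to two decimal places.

£665.32

F = S·e^((r − q)T) = 658.35 · e^((0.0362 − 0.0075) × 134/365)
= 658.35 · e^0.010536 = 658.35 × 1.010592
F = £665.32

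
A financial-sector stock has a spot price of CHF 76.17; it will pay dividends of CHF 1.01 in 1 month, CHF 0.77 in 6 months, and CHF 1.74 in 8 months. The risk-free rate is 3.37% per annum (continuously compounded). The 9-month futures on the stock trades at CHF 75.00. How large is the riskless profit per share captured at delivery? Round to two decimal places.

CHF 0.43 per share

PV(dividends) I = 1.01·e^(−0.0337·1/12) + 0.77·e^(−0.0337·6/12) + 1.74·e^(−0.0337·8/12) = 3.4656
Fair futures F* = (S − I)·e^(rT) = (76.17 − 3.4656)·e^0.025275 = 72.7044 × 1.025597 = 74.5654
Market CHF 75.00 > fair 74.5654: forward overpriced → cash-and-carry (borrow at r, buy the stock and collect the dividends, short the forward).
Profit at T = |F_mkt − F*| = |75.00 − 74.5654| = CHF 0.43 per share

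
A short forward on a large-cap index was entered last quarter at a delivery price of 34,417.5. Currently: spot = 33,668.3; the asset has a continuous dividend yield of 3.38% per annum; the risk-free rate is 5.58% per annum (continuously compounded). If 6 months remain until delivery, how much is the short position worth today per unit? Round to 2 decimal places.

366.44

Current fair forward for the remaining 6 months: F = S·e^((r − q)·T), (r − q) = 0.0558 − 0.0338 = 0.0220
F = 33668.3 · e^(0.0220 × 6/12) = 33668.3 × 1.01106072 = 34040.6956
Value of long forward = (F − K)·e^(−rT) = (34040.6956 − 34417.5) · e^(−0.0558·6/12)
= -376.8044 × 0.97248561 = -366.44
Short position value = −(long value) = 366.44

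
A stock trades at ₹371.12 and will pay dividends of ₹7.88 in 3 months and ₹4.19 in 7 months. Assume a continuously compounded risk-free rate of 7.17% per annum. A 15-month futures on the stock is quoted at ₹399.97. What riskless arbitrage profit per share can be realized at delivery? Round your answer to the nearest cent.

₹6.91 per share

PV(dividends) I = 7.88·e^(−0.0717·3/12) + 4.19·e^(−0.0717·7/12) = 11.7584
Fair futures F* = (S − I)·e^(rT) = (371.12 − 11.7584)·e^0.089625 = 359.3616 × 1.093764 = 393.0568
Market ₹399.97 > fair 393.0568: forward overpriced → cash-and-carry (borrow at r, buy the stock and collect the dividends, short the forward).
Profit at T = |F_mkt − F*| = |399.97 − 393.0568| = ₹6.91 per share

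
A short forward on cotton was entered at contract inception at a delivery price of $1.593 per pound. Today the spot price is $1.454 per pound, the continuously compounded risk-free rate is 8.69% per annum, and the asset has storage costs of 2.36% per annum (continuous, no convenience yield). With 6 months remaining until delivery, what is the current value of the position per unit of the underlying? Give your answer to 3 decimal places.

Current fair forward for the remaining 6 months: F = S·e^((r + u)·T), (r + u) = 0.0869 + 0.0236 = 0.1105
F = 1.454 · e^(0.1105 × 6/12) = 1.454 × 1.056805 = 1.5366
Value of long forward = (F − K)·e^(−rT) = (1.5366 − 1.593) · e^(−0.0869·6/12)
= -0.0564 × 0.957480 = -0.054
Short position value = −(long value) = $0.054

$0.054 per pound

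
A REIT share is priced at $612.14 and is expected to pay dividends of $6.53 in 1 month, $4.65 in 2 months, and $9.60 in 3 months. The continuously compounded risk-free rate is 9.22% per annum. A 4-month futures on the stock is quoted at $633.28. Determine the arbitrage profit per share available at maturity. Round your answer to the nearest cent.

$23.11 per share

PV(dividends) I = 6.53·e^(−0.0922·1/12) + 4.65·e^(−0.0922·2/12) + 9.60·e^(−0.0922·3/12) = 20.4404
Fair futures F* = (S − I)·e^(rT) = (612.14 − 20.4404)·e^0.030733 = 591.6996 × 1.031210 = 610.1665
Market $633.28 > fair 610.1665: forward overpriced → cash-and-carry (borrow at r, buy the stock and collect the dividends, short the forward).
Profit at T = |F_mkt − F*| = |633.28 − 610.1665| = $23.11 per share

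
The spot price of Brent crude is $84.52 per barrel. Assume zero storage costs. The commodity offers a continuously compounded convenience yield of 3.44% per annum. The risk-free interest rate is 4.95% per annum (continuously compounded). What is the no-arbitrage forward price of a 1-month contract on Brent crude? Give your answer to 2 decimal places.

Net carry = r + u − y = 0.0495 + 0.0000 − 0.0344 = 0.0151
F = S·e^((r+u−y)T) = 84.52 · e^(0.0151 × 1/12) = 84.52 · e^0.001258
= 84.52 × 1.001259 = $84.63 per barrel

$84.63 per barrel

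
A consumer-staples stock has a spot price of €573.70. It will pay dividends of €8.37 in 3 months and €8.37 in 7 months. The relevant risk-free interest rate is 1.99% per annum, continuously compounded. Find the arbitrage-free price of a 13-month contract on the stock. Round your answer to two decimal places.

€569.24

PV(dividends) I = 8.37·e^(−0.0199·3/12) + 8.37·e^(−0.0199·7/12)
I = 8.3285 + 8.2734 = 16.6019
F = (S − I)·e^(rT) = (573.70 − 16.6019) · e^(0.0199·13/12)
= 557.0981 · e^0.021558 = 557.0981 × 1.021792 = €569.24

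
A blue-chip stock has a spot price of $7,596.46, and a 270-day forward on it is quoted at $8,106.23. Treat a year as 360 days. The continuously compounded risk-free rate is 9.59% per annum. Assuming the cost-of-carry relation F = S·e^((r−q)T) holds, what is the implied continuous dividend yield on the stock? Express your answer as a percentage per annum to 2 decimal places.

From F = S·e^((r−q)T): (r − q) = ln(F/S)/T
ln(8106.23/7596.46) = ln(1.067106) = 0.064950
(r − q) = 0.064950 / (270/360) = 0.086600
q = r − ln(F/S)/T = 0.0959 − 0.086600 = 0.009300
q = 0.93%

0.93%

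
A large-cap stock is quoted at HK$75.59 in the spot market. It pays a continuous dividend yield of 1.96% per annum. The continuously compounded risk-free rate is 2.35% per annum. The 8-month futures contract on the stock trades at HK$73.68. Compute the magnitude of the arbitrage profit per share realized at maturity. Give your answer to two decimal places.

HK$2.11 per share

Fair futures: F* = S·e^(carry·T), with carry = (r − q) = 0.0235 − 0.0196 = 0.0039
F* = 75.59 · e^(0.0039 × 8/12) = 75.59 · e^0.002600 = 75.59 × 1.002603 = HK$75.7868
Market HK$73.68 < fair HK$75.7868: forward underpriced → reverse cash-and-carry (short spot, go long the forward).
At maturity, profit = |F_mkt − F*| = |73.68 − 75.7868| = HK$2.11 per share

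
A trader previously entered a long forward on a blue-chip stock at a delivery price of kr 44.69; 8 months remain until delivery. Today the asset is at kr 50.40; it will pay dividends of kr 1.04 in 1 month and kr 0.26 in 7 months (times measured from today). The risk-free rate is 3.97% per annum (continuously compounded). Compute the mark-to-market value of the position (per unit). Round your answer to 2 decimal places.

PV(remaining dividends) I = 1.04·e^(−0.0397·1/12) + 0.26·e^(−0.0397·7/12) = 1.2906
Current forward F = (S − I)·e^(rT) = (50.40 − 1.2906)·e^(0.0397·8/12) = 49.1094 × 1.026820 = 50.4265
Value (long) = (F − K)·e^(−rT) = (50.4265 − 44.69) × 0.973881 = 5.5867
Value = kr 5.59

kr 5.59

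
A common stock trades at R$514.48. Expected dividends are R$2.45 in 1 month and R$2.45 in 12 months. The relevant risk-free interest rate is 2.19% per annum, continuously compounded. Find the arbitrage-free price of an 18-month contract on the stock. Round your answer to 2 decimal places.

PV(dividends) I = 2.45·e^(−0.0219·1/12) + 2.45·e^(−0.0219·12/12)
I = 2.4455 + 2.3969 = 4.8424
F = (S − I)·e^(rT) = (514.48 − 4.8424) · e^(0.0219·18/12)
= 509.6376 · e^0.032850 = 509.6376 × 1.033396 = R$526.66

R$526.66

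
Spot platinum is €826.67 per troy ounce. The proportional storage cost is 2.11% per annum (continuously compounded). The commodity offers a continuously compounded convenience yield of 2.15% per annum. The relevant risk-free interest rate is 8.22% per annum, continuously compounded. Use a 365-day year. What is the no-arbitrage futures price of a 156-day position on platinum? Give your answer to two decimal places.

Net carry = r + u − y = 0.0822 + 0.0211 − 0.0215 = 0.0818
F = S·e^((r+u−y)T) = 826.67 · e^(0.0818 × 156/365) = 826.67 · e^0.034961
= 826.67 × 1.035579 = €856.08 per troy ounce

€856.08 per troy ounce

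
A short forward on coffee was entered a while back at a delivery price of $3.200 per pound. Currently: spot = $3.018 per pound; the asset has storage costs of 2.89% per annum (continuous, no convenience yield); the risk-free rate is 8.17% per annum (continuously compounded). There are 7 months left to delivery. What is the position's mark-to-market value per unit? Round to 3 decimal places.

Current fair forward for the remaining 7 months: F = S·e^((r + u)·T), (r + u) = 0.0817 + 0.0289 = 0.1106
F = 3.018 · e^(0.1106 × 7/12) = 3.018 × 1.066643 = 3.2191
Value of long forward = (F − K)·e^(−rT) = (3.2191 − 3.200) · e^(−0.0817·7/12)
= 0.0191 × 0.953459 = 0.018
Short position value = −(long value) = -$0.018

-$0.018 per pound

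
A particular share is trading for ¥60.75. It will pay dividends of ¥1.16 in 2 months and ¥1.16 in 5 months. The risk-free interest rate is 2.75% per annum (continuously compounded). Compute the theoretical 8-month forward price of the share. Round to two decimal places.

PV(dividends) I = 1.16·e^(−0.0275·2/12) + 1.16·e^(−0.0275·5/12)
I = 1.1547 + 1.1468 = 2.3015
F = (S − I)·e^(rT) = (60.75 − 2.3015) · e^(0.0275·8/12)
= 58.4485 · e^0.018333 = 58.4485 × 1.018502 = ¥59.53

¥59.53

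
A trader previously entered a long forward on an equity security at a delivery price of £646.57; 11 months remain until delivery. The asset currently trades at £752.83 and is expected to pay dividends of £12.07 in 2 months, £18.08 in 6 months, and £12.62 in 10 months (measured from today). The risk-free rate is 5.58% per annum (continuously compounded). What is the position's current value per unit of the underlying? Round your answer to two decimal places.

PV(remaining dividends) I = 12.07·e^(−0.0558·2/12) + 18.08·e^(−0.0558·6/12) + 12.62·e^(−0.0558·10/12) = 41.5874
Current forward F = (S − I)·e^(rT) = (752.83 − 41.5874)·e^(0.0558·11/12) = 711.2426 × 1.052481 = 748.5693
Value (long) = (F − K)·e^(−rT) = (748.5693 − 646.57) × 0.950136 = 96.9132
Value = £96.91

£96.91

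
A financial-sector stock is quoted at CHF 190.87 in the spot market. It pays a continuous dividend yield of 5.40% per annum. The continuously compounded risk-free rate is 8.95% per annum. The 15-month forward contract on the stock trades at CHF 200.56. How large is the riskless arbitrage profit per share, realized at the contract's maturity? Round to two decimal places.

CHF 1.03 per share

Fair forward: F* = S·e^(carry·T), with carry = (r − q) = 0.0895 − 0.0540 = 0.0355
F* = 190.87 · e^(0.0355 × 15/12) = 190.87 · e^0.044375 = 190.87 × 1.045374 = CHF 199.5305
Market CHF 200.56 > fair CHF 199.5305: forward overpriced → cash-and-carry (buy spot, short the forward).
At maturity, profit = |F_mkt − F*| = |200.56 − 199.5305| = CHF 1.03 per share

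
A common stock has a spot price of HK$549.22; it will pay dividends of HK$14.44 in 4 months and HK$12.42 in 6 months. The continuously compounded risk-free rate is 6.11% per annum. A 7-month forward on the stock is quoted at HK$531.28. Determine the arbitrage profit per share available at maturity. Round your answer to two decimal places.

HK$10.72 per share

PV(dividends) I = 14.44·e^(−0.0611·4/12) + 12.42·e^(−0.0611·6/12) = 26.1952
Fair forward F* = (S − I)·e^(rT) = (549.22 − 26.1952)·e^0.035642 = 523.0248 × 1.036285 = 542.0028
Market HK$531.28 < fair 542.0028: forward underpriced → reverse cash-and-carry (short the stock, invest proceeds at r, pay the dividends, go long the forward).
Profit at T = |F_mkt − F*| = |531.28 − 542.0028| = HK$10.72 per share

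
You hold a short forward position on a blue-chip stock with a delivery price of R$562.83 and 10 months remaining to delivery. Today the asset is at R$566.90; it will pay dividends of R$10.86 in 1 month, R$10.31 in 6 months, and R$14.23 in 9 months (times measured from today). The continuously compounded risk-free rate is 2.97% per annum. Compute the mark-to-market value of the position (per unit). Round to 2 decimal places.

PV(remaining dividends) I = 10.86·e^(−0.0297·1/12) + 10.31·e^(−0.0297·6/12) + 14.23·e^(−0.0297·9/12) = 34.9077
Current forward F = (S − I)·e^(rT) = (566.90 − 34.9077)·e^(0.0297·10/12) = 531.9923 × 1.025059 = 545.3235
Value (long) = (F − K)·e^(−rT) = (545.3235 − 562.83) × 0.975554 = -17.0785
Short position value = −(long value) = R$17.08

R$17.08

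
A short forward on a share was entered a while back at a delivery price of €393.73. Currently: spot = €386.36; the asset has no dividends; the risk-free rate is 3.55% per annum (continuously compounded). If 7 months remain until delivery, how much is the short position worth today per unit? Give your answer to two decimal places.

Current fair forward for the remaining 7 months: F = S·e^(r·T), r = 0.0355
F = 386.36 · e^(0.0355 × 7/12) = 386.36 × 1.020924 = 394.4442
Value of long forward = (F − K)·e^(−rT) = (394.4442 − 393.73) · e^(−0.0355·7/12)
= 0.7142 × 0.979505 = 0.70
Short position value = −(long value) = -€0.70

-€0.70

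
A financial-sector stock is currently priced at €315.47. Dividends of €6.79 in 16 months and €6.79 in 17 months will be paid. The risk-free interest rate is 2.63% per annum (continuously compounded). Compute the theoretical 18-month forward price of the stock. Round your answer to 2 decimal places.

PV(dividends) I = 6.79·e^(−0.0263·16/12) + 6.79·e^(−0.0263·17/12)
I = 6.5560 + 6.5417 = 13.0977
F = (S − I)·e^(rT) = (315.47 − 13.0977) · e^(0.0263·18/12)
= 302.3723 · e^0.039450 = 302.3723 × 1.040238 = €314.54

€314.54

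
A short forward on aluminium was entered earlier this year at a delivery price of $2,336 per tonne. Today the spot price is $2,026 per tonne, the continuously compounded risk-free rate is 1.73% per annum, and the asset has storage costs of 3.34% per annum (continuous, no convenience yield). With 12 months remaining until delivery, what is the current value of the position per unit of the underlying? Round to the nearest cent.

$201.12 per tonne

Current fair forward for the remaining 12 months: F = S·e^((r + u)·T), (r + u) = 0.0173 + 0.0334 = 0.0507
F = 2026 · e^(0.0507 × 12/12) = 2026 × 1.05200724 = 2131.3667
Value of long forward = (F − K)·e^(−rT) = (2131.3667 − 2336) · e^(−0.0173·12/12)
= -204.6333 × 0.98284879 = -201.12
Short position value = −(long value) = $201.12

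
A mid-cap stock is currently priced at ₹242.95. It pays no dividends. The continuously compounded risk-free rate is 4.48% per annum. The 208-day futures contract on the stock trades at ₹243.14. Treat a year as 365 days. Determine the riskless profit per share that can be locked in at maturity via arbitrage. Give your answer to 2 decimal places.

Fair futures: F* = S·e^(carry·T), with carry = r = 0.0448
F* = 242.95 · e^(0.0448 × 208/365) = 242.95 · e^0.025530 = 242.95 × 1.025859 = ₹249.2324
Market ₹243.14 < fair ₹249.2324: forward underpriced → reverse cash-and-carry (short spot, go long the forward).
At maturity, profit = |F_mkt − F*| = |243.14 − 249.2324| = ₹6.09 per share

₹6.09 per share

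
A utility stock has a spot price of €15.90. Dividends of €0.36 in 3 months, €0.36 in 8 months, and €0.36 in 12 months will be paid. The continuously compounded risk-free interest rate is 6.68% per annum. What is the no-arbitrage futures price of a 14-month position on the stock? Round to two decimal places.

PV(dividends) I = 0.36·e^(−0.0668·3/12) + 0.36·e^(−0.0668·8/12) + 0.36·e^(−0.0668·12/12)
I = 0.3540 + 0.3443 + 0.3367 = 1.0350
F = (S − I)·e^(rT) = (15.90 − 1.0350) · e^(0.0668·14/12)
= 14.8650 · e^0.077933 = 14.8650 × 1.081050 = €16.07

€16.07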